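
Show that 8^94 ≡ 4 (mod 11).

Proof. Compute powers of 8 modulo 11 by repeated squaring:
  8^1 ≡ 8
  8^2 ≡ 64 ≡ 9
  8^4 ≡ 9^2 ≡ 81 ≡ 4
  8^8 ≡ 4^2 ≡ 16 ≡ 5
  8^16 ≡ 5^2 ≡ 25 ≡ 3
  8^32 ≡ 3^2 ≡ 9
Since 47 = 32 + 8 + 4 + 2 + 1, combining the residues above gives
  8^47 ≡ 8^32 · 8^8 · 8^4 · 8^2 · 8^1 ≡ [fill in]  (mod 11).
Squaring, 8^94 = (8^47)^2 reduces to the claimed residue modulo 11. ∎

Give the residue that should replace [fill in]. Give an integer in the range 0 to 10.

2

8^32 · 8^8 · 8^4 · 8^2 · 8^1 ≡ 9 · 5 · 4 · 9 · 8 = 12960.
12960 mod 11 = 2, so 8^47 ≡ 2 (mod 11).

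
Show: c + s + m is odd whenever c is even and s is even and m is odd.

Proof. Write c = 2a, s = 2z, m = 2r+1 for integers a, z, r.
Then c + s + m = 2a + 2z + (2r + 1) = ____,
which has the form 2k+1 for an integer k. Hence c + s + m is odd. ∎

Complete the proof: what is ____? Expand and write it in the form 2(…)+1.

Expanding: 2a + 2z + (2r + 1) = 2a + 2r + 2z + 1.
Every term except the constant is even, so this is 2(a + r + z) + 1,
and a + r + z ∈ ℤ gives the required form.

2(a + r + z) + 1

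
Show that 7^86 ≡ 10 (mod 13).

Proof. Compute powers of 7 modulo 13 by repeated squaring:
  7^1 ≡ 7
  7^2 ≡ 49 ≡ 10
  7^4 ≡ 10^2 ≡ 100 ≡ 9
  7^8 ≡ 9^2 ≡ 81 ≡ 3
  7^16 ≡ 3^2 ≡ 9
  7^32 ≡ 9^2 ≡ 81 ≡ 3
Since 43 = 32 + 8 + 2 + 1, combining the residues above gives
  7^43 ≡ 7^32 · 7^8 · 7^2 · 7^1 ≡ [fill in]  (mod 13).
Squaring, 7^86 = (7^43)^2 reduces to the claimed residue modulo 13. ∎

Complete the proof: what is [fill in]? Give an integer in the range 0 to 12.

Multiply the listed residues: 3 · 3 · 10 · 7 = 9 → 90 → 630.
Reducing modulo 13: 630 = 48·13 + 6, so 7^43 ≡ 6.

6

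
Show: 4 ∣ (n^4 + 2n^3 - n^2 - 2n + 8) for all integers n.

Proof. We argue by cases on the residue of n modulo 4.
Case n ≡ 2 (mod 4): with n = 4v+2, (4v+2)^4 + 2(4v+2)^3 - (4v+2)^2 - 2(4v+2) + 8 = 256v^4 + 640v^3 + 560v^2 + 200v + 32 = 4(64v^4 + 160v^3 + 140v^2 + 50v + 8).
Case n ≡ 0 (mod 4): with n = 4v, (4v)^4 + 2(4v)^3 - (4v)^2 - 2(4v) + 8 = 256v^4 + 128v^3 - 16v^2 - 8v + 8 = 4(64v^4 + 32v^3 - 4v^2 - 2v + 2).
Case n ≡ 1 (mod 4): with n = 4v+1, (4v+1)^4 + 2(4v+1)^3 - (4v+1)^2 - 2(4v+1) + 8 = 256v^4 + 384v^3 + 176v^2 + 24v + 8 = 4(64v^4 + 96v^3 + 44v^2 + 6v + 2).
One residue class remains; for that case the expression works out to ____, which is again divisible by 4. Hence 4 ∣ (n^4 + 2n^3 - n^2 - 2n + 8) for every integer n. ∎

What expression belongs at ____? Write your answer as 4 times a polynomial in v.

The residues treated are {2, 0, 1}, so the missing case is n ≡ 3 (mod 4); write n = 4v+3.
Then (4v+3)^4 + 2(4v+3)^3 - (4v+3)^2 - 2(4v+3) + 8 = 256v^4 + 896v^3 + 1136v^2 + 616v + 128 = 4(64v^4 + 224v^3 + 284v^2 + 154v + 32).

4(64v^4 + 224v^3 + 284v^2 + 154v + 32)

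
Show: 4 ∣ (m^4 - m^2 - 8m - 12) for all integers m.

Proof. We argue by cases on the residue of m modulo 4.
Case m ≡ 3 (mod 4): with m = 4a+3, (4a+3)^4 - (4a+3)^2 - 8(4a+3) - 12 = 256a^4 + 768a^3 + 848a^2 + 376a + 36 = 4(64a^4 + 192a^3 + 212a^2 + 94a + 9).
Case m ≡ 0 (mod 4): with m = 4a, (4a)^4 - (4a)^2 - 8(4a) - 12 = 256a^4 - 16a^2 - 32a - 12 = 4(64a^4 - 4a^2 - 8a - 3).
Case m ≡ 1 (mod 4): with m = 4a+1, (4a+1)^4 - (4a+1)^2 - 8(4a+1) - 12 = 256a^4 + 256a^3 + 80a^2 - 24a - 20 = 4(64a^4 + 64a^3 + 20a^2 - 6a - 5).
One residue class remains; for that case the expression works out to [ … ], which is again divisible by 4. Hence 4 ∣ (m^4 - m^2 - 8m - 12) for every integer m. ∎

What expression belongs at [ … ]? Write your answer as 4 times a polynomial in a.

Only m ≡ 2 (mod 4) is unaccounted for. Put m = 4a+2:
(4a+2)^4 - (4a+2)^2 - 8(4a+2) - 12 expands to 256a^4 + 512a^3 + 368a^2 + 80a - 16,
and factoring out 4 leaves 4(64a^4 + 128a^3 + 92a^2 + 20a - 4).

4(64a^4 + 128a^3 + 92a^2 + 20a - 4)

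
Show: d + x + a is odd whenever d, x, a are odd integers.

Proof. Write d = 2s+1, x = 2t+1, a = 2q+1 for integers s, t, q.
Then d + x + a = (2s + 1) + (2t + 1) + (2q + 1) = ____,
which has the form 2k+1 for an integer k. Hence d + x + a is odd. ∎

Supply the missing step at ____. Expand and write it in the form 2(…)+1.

Expanding: (2s + 1) + (2t + 1) + (2q + 1) = 2q + 2s + 2t + 3.
Every term except the constant is even, so this is 2(q + s + t + 1) + 1,
and q + s + t + 1 ∈ ℤ gives the required form.

2(q + s + t + 1) + 1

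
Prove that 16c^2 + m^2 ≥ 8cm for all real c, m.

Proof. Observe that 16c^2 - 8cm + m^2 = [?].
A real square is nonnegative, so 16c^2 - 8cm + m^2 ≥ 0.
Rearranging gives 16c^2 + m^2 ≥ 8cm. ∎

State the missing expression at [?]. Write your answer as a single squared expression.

(4c - m)^2

The leading and trailing coefficients are 4^2 and 1^2, and 8 = 2·4·1, so the trinomial is (4c - m)^2.
Hence 16c^2 - 8cm + m^2 ≥ 0.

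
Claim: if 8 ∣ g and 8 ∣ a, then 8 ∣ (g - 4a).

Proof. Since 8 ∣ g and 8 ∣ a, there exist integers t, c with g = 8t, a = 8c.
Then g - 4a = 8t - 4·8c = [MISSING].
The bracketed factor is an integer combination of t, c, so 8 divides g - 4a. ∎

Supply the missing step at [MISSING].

Pull the common 8 out of every term: 8t - 4·8c = 8(-4c + t).
-4c + t is an integer, which exhibits the divisibility.

8(-4c + t)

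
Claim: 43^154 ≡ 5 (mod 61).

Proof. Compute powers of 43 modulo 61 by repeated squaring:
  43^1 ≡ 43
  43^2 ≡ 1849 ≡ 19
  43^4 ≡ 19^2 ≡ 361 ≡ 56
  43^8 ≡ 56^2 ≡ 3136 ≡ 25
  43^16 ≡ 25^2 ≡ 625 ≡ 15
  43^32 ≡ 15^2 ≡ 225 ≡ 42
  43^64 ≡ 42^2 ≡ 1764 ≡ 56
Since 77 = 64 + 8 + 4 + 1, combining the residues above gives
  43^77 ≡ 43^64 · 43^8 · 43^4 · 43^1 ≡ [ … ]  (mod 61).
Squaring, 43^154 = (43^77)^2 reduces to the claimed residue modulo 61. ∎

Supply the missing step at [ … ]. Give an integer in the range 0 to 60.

Multiply the listed residues: 56 · 25 · 56 · 43 = 1400 → 78400 → 3371200.
Reducing modulo 61: 3371200 = 55265·61 + 35, so 43^77 ≡ 35.

35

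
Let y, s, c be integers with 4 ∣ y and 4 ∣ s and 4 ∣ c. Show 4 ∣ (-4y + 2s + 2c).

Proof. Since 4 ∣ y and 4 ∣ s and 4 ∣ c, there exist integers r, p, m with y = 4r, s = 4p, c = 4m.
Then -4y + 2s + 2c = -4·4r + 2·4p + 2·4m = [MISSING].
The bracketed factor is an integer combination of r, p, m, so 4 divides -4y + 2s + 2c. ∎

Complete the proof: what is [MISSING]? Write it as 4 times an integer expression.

4(2m + 2p - 4r)

Pull the common 4 out of every term: -4·4r + 2·4p + 2·4m = 4(2m + 2p - 4r).
2m + 2p - 4r is an integer, which exhibits the divisibility.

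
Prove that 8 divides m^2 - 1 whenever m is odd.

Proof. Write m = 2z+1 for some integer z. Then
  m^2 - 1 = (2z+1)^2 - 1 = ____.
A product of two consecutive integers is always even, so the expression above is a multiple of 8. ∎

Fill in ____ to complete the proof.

4z(z + 1)

(2z+1)^2 - 1 = 4z^2 + 4z + 1 - 1 = 4z^2 + 4z = 4z(z+1).
Since z and z+1 are consecutive, z(z+1) is even, and 4·(even) is a multiple of 8.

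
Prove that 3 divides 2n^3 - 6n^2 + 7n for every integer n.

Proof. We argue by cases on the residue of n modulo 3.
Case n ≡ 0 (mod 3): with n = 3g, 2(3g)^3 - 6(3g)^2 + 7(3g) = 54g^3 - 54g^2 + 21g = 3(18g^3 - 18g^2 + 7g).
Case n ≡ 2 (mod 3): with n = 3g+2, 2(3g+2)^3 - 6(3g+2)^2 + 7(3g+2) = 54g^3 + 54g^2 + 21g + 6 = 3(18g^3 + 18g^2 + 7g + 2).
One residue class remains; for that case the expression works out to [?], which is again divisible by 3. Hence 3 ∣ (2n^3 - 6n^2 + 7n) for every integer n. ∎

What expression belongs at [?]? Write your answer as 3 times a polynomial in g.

3(18g^3 + g + 1)

Only n ≡ 1 (mod 3) is unaccounted for. Put n = 3g+1:
2(3g+1)^3 - 6(3g+1)^2 + 7(3g+1) expands to 54g^3 + 3g + 3,
and factoring out 3 leaves 3(18g^3 + g + 1).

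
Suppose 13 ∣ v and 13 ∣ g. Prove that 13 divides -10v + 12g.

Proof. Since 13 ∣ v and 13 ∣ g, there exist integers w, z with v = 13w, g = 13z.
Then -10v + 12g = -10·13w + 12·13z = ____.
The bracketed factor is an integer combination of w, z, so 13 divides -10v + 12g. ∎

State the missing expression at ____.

Pull the common 13 out of every term: -10·13w + 12·13z = 13(-10w + 12z).
-10w + 12z is an integer, which exhibits the divisibility.

13(-10w + 12z)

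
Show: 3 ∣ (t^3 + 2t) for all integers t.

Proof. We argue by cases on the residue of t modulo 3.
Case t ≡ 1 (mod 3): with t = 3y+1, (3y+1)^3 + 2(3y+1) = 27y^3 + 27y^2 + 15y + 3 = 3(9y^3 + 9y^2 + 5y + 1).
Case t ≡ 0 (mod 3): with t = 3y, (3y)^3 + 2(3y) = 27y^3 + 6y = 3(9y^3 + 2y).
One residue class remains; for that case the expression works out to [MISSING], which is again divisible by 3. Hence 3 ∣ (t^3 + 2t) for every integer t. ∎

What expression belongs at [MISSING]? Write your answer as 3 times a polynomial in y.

The residues treated are {1, 0}, so the missing case is t ≡ 2 (mod 3); write t = 3y+2.
Then (3y+2)^3 + 2(3y+2) = 27y^3 + 54y^2 + 42y + 12 = 3(9y^3 + 18y^2 + 14y + 4).

3(9y^3 + 18y^2 + 14y + 4)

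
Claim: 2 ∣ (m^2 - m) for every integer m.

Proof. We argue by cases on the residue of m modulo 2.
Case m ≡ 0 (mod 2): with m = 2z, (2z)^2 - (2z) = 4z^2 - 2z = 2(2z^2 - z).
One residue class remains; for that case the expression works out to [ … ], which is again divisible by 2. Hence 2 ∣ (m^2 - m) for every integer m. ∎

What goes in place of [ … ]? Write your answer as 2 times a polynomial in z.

2(2z^2 + z)

The residues treated are {0}, so the missing case is m ≡ 1 (mod 2); write m = 2z+1.
Then (2z+1)^2 - (2z+1) = 4z^2 + 2z = 2(2z^2 + z).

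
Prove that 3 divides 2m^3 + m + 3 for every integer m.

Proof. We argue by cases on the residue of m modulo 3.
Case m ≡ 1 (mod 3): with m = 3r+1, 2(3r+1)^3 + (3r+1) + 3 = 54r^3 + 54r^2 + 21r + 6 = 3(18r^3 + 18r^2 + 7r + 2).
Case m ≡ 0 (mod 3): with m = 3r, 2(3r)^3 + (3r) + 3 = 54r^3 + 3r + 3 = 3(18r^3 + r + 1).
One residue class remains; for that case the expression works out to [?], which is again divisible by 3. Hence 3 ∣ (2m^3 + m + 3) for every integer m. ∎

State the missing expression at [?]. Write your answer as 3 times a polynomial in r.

3(18r^3 + 36r^2 + 25r + 7)

Only m ≡ 2 (mod 3) is unaccounted for. Put m = 3r+2:
2(3r+2)^3 + (3r+2) + 3 expands to 54r^3 + 108r^2 + 75r + 21,
and factoring out 3 leaves 3(18r^3 + 36r^2 + 25r + 7).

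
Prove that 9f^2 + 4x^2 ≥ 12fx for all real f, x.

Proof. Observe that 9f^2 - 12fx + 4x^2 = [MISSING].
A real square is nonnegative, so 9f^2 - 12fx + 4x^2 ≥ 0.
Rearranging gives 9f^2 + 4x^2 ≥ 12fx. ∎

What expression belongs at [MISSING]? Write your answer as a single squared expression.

9f^2 - 12fx + 4x^2 is a perfect-square trinomial: the outer terms are (3f)^2 and (2x)^2, and the cross term is -2·3f·2x.
So 9f^2 - 12fx + 4x^2 = (3f - 2x)^2 ≥ 0.

(3f - 2x)^2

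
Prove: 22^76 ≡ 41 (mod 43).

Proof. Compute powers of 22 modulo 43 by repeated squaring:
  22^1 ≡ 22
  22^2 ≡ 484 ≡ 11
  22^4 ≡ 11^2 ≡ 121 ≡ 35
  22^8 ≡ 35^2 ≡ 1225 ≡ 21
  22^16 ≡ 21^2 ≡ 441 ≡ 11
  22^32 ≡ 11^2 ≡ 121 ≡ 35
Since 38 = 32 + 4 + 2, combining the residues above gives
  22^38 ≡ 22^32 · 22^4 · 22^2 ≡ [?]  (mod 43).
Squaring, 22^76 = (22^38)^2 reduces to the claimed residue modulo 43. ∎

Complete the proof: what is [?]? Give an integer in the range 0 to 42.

16

22^32 · 22^4 · 22^2 ≡ 35 · 35 · 11 = 13475.
13475 mod 43 = 16, so 22^38 ≡ 16 (mod 43).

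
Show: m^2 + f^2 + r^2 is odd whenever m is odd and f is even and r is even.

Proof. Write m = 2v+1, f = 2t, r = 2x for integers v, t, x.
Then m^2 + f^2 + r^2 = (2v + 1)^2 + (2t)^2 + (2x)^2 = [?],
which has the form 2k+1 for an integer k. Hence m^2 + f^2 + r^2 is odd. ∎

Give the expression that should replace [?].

Expanding: (2v + 1)^2 + (2t)^2 + (2x)^2 = 4t^2 + 4v^2 + 4v + 4x^2 + 1.
Every term except the constant is even, so this is 2(2t^2 + 2v^2 + 2v + 2x^2) + 1,
and 2t^2 + 2v^2 + 2v + 2x^2 ∈ ℤ gives the required form.

2(2t^2 + 2v^2 + 2v + 2x^2) + 1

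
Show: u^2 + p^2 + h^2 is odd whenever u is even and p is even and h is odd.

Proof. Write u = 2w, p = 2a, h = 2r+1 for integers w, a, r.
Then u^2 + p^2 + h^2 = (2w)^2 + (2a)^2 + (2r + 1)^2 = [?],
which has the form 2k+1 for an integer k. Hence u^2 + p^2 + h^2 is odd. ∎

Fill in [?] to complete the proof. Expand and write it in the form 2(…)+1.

2(2a^2 + 2r^2 + 2r + 2w^2) + 1

(2w)^2 + (2a)^2 + (2r + 1)^2 = 4a^2 + 4r^2 + 4r + 4w^2 + 1
= 2(2a^2 + 2r^2 + 2r + 2w^2) + 1.
Since 2a^2 + 2r^2 + 2r + 2w^2 is an integer, the sum of squares is of the form 2k+1 for an integer k.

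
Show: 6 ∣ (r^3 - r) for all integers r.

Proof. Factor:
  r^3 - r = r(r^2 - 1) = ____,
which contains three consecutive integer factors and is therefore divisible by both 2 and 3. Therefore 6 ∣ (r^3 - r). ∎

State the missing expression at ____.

(r - 1)r(r + 1)

r(r^2 - 1) = r(r - 1)(r + 1) = (r - 1)r(r + 1).
These three factors are consecutive integers, so their product is divisible by 6.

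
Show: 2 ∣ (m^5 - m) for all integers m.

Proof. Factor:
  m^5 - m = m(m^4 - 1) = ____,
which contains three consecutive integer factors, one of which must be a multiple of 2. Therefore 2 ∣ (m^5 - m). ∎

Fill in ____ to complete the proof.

(m - 1)m(m + 1)(m^2 + 1)

m^4 - 1 = (m^2 - 1)(m^2 + 1), and m^2 - 1 = (m-1)(m+1).
So m(m^4 - 1) = (m - 1)m(m + 1)(m^2 + 1).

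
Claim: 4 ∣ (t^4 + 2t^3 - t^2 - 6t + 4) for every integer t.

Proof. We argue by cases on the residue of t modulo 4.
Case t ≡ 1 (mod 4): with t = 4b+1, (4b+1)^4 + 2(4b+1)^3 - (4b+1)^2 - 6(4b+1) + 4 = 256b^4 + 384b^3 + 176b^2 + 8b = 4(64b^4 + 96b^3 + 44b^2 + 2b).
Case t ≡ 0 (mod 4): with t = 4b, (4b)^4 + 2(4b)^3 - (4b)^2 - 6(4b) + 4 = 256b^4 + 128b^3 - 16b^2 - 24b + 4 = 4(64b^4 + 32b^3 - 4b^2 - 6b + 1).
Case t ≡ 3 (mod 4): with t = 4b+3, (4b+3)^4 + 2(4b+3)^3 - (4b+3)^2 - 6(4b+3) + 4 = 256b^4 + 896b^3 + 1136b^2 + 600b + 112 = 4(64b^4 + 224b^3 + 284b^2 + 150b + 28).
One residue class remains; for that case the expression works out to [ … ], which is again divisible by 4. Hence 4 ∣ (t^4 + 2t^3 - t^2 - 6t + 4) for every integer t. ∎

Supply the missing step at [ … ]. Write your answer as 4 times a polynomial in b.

4(64b^4 + 160b^3 + 140b^2 + 46b + 5)

The residues treated are {1, 0, 3}, so the missing case is t ≡ 2 (mod 4); write t = 4b+2.
Then (4b+2)^4 + 2(4b+2)^3 - (4b+2)^2 - 6(4b+2) + 4 = 256b^4 + 640b^3 + 560b^2 + 184b + 20 = 4(64b^4 + 160b^3 + 140b^2 + 46b + 5).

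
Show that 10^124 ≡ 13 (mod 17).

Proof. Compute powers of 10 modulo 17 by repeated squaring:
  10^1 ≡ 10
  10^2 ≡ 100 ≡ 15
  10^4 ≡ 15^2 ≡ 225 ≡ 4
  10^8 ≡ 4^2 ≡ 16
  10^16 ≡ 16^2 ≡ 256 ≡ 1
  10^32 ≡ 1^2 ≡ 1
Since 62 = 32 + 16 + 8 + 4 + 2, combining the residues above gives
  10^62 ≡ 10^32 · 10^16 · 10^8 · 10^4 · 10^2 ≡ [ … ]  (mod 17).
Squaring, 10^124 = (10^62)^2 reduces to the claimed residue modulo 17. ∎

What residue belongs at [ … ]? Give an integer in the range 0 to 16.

8

Multiply the listed residues: 1 · 1 · 16 · 4 · 15 = 1 → 16 → 64 → 960.
Reducing modulo 17: 960 = 56·17 + 8, so 10^62 ≡ 8.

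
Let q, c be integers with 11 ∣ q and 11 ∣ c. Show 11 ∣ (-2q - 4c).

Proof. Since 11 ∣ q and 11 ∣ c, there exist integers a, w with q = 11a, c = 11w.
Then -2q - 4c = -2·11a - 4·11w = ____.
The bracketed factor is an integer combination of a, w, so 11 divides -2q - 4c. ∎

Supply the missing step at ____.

11(-2a - 4w)

Pull the common 11 out of every term: -2·11a - 4·11w = 11(-2a - 4w).
-2a - 4w is an integer, which exhibits the divisibility.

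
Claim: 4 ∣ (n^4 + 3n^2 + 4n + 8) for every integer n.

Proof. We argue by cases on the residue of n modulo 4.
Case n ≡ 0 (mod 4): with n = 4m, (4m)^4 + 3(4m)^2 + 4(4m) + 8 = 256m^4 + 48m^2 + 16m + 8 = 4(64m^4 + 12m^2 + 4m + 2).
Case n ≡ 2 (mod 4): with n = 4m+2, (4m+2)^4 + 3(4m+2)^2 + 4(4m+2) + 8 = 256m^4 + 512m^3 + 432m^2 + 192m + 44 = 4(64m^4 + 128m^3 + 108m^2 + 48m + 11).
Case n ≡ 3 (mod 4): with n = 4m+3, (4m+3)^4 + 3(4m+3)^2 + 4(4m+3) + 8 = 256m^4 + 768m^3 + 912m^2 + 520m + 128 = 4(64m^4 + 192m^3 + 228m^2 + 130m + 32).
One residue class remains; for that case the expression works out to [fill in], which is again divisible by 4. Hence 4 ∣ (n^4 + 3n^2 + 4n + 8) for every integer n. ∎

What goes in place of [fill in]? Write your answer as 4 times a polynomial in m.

4(64m^4 + 64m^3 + 36m^2 + 14m + 4)

The residues treated are {0, 2, 3}, so the missing case is n ≡ 1 (mod 4); write n = 4m+1.
Then (4m+1)^4 + 3(4m+1)^2 + 4(4m+1) + 8 = 256m^4 + 256m^3 + 144m^2 + 56m + 16 = 4(64m^4 + 64m^3 + 36m^2 + 14m + 4).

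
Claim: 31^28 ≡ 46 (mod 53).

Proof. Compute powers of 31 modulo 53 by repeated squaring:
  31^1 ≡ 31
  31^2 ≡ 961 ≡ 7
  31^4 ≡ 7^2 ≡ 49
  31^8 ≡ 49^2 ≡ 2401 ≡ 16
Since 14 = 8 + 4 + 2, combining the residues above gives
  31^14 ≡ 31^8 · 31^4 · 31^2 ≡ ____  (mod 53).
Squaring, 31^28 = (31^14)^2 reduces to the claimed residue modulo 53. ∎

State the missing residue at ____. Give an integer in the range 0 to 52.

29

Multiply the listed residues: 16 · 49 · 7 = 784 → 5488.
Reducing modulo 53: 5488 = 103·53 + 29, so 31^14 ≡ 29.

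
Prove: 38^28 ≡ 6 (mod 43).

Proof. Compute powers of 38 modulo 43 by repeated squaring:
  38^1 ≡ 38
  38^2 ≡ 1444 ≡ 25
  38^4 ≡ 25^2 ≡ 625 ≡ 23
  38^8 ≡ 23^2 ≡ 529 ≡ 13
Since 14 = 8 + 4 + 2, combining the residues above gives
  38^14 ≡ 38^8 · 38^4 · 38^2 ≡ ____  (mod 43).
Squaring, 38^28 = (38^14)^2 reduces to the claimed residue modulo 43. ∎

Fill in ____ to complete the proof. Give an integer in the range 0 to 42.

36

38^8 · 38^4 · 38^2 ≡ 13 · 23 · 25 = 7475.
7475 mod 43 = 36, so 38^14 ≡ 36 (mod 43).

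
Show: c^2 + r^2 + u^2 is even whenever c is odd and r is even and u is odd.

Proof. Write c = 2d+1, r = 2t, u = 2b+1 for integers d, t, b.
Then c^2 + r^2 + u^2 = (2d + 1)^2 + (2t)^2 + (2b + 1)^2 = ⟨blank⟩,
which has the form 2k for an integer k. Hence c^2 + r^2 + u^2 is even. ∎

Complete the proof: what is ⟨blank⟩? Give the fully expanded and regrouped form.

2(2b^2 + 2b + 2d^2 + 2d + 2t^2 + 1)

Expanding: (2d + 1)^2 + (2t)^2 + (2b + 1)^2 = 4b^2 + 4b + 4d^2 + 4d + 4t^2 + 2.
Every term is even; pulling out the factor of 2 gives 2(2b^2 + 2b + 2d^2 + 2d + 2t^2 + 1).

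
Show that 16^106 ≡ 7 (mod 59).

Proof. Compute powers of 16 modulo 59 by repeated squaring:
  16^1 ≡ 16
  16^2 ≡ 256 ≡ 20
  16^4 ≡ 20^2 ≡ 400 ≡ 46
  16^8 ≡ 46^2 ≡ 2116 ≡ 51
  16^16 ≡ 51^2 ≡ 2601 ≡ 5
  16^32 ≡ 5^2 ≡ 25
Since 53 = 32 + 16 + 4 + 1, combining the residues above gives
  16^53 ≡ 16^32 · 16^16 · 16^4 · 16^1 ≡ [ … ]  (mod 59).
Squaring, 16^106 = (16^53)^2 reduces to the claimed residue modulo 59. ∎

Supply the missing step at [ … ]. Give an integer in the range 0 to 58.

16^32 · 16^16 · 16^4 · 16^1 ≡ 25 · 5 · 46 · 16 = 92000.
92000 mod 59 = 19, so 16^53 ≡ 19 (mod 59).

19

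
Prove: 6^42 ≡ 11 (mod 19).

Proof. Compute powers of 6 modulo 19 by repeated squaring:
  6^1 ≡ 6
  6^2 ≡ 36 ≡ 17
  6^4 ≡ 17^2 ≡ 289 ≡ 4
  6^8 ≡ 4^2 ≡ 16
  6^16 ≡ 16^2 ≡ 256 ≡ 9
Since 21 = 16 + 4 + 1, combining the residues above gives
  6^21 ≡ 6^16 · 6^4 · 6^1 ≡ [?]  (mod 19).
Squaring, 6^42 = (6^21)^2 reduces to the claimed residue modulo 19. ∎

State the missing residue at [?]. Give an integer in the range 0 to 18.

Multiply the listed residues: 9 · 4 · 6 = 36 → 216.
Reducing modulo 19: 216 = 11·19 + 7, so 6^21 ≡ 7.

7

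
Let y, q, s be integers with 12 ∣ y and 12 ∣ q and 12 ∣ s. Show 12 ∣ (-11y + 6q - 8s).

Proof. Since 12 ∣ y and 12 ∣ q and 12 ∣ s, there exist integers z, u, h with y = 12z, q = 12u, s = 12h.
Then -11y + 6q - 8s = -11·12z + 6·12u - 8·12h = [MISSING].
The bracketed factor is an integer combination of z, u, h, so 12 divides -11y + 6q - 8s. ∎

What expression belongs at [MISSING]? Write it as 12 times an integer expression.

Each term has a factor of 12: -11·12z + 6·12u - 8·12h = 12·(-8h + 6u - 11z).
Since -8h + 6u - 11z is an integer, 12 ∣ (-11y + 6q - 8s).

12(-8h + 6u - 11z)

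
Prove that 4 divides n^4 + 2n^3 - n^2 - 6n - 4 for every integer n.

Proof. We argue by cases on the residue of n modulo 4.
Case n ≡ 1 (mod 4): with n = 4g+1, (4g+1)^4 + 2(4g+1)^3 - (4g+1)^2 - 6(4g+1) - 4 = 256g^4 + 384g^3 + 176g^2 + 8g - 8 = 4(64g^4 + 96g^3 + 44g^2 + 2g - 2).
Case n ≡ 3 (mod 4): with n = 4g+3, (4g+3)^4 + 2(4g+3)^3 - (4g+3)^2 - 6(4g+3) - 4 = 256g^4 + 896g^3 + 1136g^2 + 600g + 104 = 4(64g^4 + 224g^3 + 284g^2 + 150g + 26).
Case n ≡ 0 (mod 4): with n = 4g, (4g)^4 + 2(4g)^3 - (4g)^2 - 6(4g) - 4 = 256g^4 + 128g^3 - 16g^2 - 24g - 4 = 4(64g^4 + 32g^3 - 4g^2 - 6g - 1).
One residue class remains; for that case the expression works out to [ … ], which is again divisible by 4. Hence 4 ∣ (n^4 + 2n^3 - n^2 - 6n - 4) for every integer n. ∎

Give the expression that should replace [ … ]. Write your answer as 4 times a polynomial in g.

Only n ≡ 2 (mod 4) is unaccounted for. Put n = 4g+2:
(4g+2)^4 + 2(4g+2)^3 - (4g+2)^2 - 6(4g+2) - 4 expands to 256g^4 + 640g^3 + 560g^2 + 184g + 12,
and factoring out 4 leaves 4(64g^4 + 160g^3 + 140g^2 + 46g + 3).

4(64g^4 + 160g^3 + 140g^2 + 46g + 3)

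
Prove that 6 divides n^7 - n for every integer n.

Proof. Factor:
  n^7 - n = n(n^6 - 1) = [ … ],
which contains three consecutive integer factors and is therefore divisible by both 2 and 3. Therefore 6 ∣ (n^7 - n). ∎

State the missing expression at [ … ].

n^6 - 1 = (n^2 - 1)(n^4 + n^2 + 1), and n^2 - 1 = (n-1)(n+1).
So n(n^6 - 1) = (n - 1)n(n + 1)(n^4 + n^2 + 1).

(n - 1)n(n + 1)(n^4 + n^2 + 1)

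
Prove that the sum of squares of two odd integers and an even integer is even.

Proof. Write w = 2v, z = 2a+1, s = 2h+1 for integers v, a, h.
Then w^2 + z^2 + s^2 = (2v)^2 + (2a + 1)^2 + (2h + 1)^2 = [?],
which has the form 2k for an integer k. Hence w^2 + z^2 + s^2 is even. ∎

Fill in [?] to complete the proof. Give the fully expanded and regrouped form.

Expanding: (2v)^2 + (2a + 1)^2 + (2h + 1)^2 = 4a^2 + 4a + 4h^2 + 4h + 4v^2 + 2.
Every term is even; pulling out the factor of 2 gives 2(2a^2 + 2a + 2h^2 + 2h + 2v^2 + 1).

2(2a^2 + 2a + 2h^2 + 2h + 2v^2 + 1)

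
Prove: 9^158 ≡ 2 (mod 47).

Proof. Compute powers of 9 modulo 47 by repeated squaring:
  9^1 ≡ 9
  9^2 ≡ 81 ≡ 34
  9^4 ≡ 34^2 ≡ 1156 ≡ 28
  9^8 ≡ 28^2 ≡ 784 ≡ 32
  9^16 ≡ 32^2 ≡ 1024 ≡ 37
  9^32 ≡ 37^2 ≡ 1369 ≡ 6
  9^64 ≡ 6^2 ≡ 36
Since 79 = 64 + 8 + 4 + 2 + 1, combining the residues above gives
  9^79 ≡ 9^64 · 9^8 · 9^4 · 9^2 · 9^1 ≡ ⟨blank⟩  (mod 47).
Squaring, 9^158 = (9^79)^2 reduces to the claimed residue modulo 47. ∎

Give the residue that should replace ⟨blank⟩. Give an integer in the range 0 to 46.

7

9^64 · 9^8 · 9^4 · 9^2 · 9^1 ≡ 36 · 32 · 28 · 34 · 9 = 9870336.
9870336 mod 47 = 7, so 9^79 ≡ 7 (mod 47).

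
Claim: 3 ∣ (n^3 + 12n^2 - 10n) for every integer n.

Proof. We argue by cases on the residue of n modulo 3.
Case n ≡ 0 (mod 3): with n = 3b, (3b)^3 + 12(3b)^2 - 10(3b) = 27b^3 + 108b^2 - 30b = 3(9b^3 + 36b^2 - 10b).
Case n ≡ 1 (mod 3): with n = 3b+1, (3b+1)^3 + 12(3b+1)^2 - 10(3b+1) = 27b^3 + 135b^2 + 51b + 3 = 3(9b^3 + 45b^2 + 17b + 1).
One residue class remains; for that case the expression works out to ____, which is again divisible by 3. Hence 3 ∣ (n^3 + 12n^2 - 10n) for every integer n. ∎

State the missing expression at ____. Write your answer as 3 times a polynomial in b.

Only n ≡ 2 (mod 3) is unaccounted for. Put n = 3b+2:
(3b+2)^3 + 12(3b+2)^2 - 10(3b+2) expands to 27b^3 + 162b^2 + 150b + 36,
and factoring out 3 leaves 3(9b^3 + 54b^2 + 50b + 12).

3(9b^3 + 54b^2 + 50b + 12)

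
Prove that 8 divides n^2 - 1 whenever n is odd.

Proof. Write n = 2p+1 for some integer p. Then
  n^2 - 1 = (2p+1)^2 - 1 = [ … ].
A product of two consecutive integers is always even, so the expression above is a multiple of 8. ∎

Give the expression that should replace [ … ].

4p(p + 1)

(2p+1)^2 - 1 = 4p^2 + 4p + 1 - 1 = 4p^2 + 4p = 4p(p+1).
Since p and p+1 are consecutive, p(p+1) is even, and 4·(even) is a multiple of 8.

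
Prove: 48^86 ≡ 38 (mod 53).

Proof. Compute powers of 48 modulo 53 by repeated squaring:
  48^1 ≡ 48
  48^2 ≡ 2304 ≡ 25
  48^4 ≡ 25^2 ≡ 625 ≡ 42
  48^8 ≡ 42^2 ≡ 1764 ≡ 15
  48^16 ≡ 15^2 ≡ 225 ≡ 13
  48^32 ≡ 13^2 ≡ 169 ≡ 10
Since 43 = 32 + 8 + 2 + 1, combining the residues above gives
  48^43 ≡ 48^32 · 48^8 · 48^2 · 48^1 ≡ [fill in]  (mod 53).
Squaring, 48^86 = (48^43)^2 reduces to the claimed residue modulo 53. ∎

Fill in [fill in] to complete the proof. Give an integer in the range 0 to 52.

48^32 · 48^8 · 48^2 · 48^1 ≡ 10 · 15 · 25 · 48 = 180000.
180000 mod 53 = 12, so 48^43 ≡ 12 (mod 53).

12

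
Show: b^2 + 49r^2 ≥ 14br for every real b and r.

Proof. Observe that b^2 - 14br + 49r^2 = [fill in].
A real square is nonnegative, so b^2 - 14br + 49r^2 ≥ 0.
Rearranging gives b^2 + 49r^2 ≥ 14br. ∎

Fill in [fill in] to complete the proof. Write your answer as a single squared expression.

The leading and trailing coefficients are 1^2 and 7^2, and 14 = 2·1·7, so the trinomial is (b - 7r)^2.
Hence b^2 - 14br + 49r^2 ≥ 0.

(b - 7r)^2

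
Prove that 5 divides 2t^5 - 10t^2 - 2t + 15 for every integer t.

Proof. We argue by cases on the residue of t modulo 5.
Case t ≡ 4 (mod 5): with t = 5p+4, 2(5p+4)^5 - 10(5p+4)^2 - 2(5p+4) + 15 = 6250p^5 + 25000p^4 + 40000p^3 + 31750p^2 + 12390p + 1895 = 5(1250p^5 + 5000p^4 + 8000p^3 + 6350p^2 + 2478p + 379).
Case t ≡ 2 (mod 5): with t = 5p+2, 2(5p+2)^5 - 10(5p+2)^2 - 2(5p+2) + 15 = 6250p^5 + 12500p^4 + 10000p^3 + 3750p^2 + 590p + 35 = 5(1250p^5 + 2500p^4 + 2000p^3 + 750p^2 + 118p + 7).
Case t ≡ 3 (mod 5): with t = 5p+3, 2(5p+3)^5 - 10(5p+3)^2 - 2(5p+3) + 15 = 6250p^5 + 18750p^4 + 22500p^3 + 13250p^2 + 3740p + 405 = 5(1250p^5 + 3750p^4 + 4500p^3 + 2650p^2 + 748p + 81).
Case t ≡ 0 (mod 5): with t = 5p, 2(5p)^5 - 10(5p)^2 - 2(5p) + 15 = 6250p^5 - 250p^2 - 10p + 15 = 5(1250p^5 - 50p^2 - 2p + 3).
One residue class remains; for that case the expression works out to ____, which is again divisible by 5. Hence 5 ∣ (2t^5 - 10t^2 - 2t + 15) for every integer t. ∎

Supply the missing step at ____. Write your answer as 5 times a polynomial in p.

5(1250p^5 + 1250p^4 + 500p^3 + 50p^2 - 12p + 1)

Only t ≡ 1 (mod 5) is unaccounted for. Put t = 5p+1:
2(5p+1)^5 - 10(5p+1)^2 - 2(5p+1) + 15 expands to 6250p^5 + 6250p^4 + 2500p^3 + 250p^2 - 60p + 5,
and factoring out 5 leaves 5(1250p^5 + 1250p^4 + 500p^3 + 50p^2 - 12p + 1).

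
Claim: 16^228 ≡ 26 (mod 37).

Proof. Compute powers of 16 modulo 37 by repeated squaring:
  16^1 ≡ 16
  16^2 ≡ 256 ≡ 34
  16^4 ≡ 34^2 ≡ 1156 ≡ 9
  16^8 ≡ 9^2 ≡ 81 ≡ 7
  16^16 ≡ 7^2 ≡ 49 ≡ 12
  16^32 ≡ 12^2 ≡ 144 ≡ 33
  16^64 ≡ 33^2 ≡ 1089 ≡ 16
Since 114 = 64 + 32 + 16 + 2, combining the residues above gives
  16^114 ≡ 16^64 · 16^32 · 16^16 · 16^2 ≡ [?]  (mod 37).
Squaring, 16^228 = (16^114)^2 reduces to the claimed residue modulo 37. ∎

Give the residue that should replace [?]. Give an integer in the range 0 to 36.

10

Multiply the listed residues: 16 · 33 · 12 · 34 = 528 → 6336 → 215424.
Reducing modulo 37: 215424 = 5822·37 + 10, so 16^114 ≡ 10.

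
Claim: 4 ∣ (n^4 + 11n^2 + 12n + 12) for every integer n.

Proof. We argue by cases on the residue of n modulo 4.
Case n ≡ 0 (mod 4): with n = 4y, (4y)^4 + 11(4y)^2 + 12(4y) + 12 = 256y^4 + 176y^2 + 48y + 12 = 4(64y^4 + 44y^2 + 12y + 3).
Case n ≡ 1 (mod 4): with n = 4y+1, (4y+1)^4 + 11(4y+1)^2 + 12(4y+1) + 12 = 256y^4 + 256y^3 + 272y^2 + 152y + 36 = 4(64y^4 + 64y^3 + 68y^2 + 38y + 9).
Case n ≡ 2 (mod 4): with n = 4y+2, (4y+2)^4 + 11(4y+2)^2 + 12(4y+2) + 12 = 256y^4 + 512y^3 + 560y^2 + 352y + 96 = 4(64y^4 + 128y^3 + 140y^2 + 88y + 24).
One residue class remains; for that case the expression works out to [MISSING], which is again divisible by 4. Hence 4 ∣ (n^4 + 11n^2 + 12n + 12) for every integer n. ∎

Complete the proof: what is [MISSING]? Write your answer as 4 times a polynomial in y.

4(64y^4 + 192y^3 + 260y^2 + 186y + 57)

The residues treated are {0, 1, 2}, so the missing case is n ≡ 3 (mod 4); write n = 4y+3.
Then (4y+3)^4 + 11(4y+3)^2 + 12(4y+3) + 12 = 256y^4 + 768y^3 + 1040y^2 + 744y + 228 = 4(64y^4 + 192y^3 + 260y^2 + 186y + 57).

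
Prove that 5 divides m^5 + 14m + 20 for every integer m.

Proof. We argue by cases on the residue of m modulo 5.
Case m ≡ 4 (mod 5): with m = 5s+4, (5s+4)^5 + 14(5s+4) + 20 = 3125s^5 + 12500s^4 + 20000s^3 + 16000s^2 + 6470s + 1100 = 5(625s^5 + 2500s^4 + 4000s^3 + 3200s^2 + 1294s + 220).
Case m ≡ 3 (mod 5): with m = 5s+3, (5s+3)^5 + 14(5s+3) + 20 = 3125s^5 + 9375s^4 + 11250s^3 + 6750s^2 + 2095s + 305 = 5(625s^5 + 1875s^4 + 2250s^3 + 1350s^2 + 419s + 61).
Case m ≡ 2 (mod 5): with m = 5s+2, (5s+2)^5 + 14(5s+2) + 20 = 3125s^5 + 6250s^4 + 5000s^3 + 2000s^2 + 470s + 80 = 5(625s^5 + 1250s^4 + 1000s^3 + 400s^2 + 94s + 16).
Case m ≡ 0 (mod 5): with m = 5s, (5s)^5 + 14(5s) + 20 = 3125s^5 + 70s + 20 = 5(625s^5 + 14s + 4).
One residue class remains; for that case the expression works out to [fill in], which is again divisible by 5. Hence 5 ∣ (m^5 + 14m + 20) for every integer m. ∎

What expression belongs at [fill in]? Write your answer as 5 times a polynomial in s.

Only m ≡ 1 (mod 5) is unaccounted for. Put m = 5s+1:
(5s+1)^5 + 14(5s+1) + 20 expands to 3125s^5 + 3125s^4 + 1250s^3 + 250s^2 + 95s + 35,
and factoring out 5 leaves 5(625s^5 + 625s^4 + 250s^3 + 50s^2 + 19s + 7).

5(625s^5 + 625s^4 + 250s^3 + 50s^2 + 19s + 7)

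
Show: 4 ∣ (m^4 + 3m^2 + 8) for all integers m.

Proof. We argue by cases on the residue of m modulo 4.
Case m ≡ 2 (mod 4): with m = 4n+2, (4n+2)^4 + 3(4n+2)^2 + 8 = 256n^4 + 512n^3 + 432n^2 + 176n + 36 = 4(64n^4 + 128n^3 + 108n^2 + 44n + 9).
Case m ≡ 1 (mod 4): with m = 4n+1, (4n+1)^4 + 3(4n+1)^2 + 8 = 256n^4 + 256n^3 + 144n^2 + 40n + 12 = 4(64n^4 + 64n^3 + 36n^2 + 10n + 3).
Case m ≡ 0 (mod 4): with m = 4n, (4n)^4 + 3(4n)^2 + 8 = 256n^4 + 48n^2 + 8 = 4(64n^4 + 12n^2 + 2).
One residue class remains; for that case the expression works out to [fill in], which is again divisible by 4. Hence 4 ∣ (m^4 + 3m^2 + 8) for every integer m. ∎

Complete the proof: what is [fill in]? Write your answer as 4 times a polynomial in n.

4(64n^4 + 192n^3 + 228n^2 + 126n + 29)

The residues treated are {2, 1, 0}, so the missing case is m ≡ 3 (mod 4); write m = 4n+3.
Then (4n+3)^4 + 3(4n+3)^2 + 8 = 256n^4 + 768n^3 + 912n^2 + 504n + 116 = 4(64n^4 + 192n^3 + 228n^2 + 126n + 29).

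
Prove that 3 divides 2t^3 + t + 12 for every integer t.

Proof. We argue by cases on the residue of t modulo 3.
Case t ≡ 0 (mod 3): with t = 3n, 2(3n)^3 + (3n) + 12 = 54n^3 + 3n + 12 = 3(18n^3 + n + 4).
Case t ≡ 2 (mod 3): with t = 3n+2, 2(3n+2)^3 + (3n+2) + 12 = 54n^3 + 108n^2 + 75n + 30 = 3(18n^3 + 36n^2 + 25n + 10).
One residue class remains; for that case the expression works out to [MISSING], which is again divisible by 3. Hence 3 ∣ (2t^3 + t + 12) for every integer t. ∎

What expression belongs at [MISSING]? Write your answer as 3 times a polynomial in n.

Only t ≡ 1 (mod 3) is unaccounted for. Put t = 3n+1:
2(3n+1)^3 + (3n+1) + 12 expands to 54n^3 + 54n^2 + 21n + 15,
and factoring out 3 leaves 3(18n^3 + 18n^2 + 7n + 5).

3(18n^3 + 18n^2 + 7n + 5)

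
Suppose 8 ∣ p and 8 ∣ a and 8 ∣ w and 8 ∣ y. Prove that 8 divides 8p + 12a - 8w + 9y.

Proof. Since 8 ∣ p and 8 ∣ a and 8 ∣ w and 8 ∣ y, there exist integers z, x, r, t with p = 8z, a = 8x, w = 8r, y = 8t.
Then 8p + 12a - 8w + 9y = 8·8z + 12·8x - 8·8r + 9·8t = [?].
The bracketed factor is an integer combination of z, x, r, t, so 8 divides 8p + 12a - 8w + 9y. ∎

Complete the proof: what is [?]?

Each term has a factor of 8: 8·8z + 12·8x - 8·8r + 9·8t = 8·(-8r + 9t + 12x + 8z).
Since -8r + 9t + 12x + 8z is an integer, 8 ∣ (8p + 12a - 8w + 9y).

8(-8r + 9t + 12x + 8z)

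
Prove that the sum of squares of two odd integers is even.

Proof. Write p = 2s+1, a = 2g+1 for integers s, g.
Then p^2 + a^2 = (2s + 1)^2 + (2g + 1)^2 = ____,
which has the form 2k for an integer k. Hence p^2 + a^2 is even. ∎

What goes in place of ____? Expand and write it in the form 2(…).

2(2g^2 + 2g + 2s^2 + 2s + 1)

(2s + 1)^2 + (2g + 1)^2 = 4g^2 + 4g + 4s^2 + 4s + 2
= 2(2g^2 + 2g + 2s^2 + 2s + 1).
Since 2g^2 + 2g + 2s^2 + 2s + 1 is an integer, the sum of squares is of the form 2k for an integer k.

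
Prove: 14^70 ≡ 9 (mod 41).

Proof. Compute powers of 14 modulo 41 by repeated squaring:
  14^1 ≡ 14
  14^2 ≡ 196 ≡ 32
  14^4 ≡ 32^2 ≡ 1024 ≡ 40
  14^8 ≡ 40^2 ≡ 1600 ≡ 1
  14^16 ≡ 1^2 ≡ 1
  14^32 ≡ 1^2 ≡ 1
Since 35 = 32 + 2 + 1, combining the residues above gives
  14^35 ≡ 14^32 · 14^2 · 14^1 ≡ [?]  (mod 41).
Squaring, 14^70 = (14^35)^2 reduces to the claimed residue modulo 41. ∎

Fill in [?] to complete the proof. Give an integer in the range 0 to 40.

38

Multiply the listed residues: 1 · 32 · 14 = 32 → 448.
Reducing modulo 41: 448 = 10·41 + 38, so 14^35 ≡ 38.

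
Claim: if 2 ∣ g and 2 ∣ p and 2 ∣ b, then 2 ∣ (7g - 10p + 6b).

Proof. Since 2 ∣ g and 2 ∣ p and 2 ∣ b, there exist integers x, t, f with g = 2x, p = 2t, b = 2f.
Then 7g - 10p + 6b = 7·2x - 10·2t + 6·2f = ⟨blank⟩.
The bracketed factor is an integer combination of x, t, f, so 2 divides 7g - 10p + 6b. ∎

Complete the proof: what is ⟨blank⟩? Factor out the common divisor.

Pull the common 2 out of every term: 7·2x - 10·2t + 6·2f = 2(6f - 10t + 7x).
6f - 10t + 7x is an integer, which exhibits the divisibility.

2(6f - 10t + 7x)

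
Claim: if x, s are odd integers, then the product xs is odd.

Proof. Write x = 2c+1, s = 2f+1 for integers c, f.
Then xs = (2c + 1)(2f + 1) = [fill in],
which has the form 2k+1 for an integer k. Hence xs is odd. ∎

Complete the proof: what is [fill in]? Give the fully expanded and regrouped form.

2(2cf + c + f) + 1

Expanding: (2c + 1)(2f + 1) = 4cf + 2c + 2f + 1.
Every term except the constant is even, so this is 2(2cf + c + f) + 1,
and 2cf + c + f ∈ ℤ gives the required form.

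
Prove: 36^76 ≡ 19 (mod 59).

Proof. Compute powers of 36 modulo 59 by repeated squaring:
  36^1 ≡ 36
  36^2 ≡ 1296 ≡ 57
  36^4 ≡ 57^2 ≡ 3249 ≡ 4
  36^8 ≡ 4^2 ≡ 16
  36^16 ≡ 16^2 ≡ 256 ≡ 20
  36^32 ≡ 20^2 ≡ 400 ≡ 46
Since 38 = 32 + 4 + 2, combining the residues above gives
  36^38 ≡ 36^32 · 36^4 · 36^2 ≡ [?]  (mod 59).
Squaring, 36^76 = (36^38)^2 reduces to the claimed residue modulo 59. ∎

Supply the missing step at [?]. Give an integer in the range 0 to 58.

36^32 · 36^4 · 36^2 ≡ 46 · 4 · 57 = 10488.
10488 mod 59 = 45, so 36^38 ≡ 45 (mod 59).

45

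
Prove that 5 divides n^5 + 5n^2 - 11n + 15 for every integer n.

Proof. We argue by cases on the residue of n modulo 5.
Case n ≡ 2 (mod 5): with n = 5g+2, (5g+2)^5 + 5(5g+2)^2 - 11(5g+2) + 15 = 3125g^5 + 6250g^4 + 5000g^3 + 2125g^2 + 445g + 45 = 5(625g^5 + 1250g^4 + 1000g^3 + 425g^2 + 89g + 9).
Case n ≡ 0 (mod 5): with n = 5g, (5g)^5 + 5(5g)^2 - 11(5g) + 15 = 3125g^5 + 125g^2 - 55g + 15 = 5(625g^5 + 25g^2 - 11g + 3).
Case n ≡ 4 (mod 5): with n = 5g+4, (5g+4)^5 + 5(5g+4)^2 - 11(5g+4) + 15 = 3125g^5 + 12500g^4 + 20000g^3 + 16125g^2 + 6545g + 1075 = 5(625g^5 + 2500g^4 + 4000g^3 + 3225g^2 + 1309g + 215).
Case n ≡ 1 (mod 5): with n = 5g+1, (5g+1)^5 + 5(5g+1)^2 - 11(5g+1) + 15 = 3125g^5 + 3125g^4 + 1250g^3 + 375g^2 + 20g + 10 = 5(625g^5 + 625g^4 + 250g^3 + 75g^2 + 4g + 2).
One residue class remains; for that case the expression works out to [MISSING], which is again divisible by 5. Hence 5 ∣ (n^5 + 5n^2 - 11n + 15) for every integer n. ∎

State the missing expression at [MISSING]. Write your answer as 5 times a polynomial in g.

5(625g^5 + 1875g^4 + 2250g^3 + 1375g^2 + 424g + 54)

Only n ≡ 3 (mod 5) is unaccounted for. Put n = 5g+3:
(5g+3)^5 + 5(5g+3)^2 - 11(5g+3) + 15 expands to 3125g^5 + 9375g^4 + 11250g^3 + 6875g^2 + 2120g + 270,
and factoring out 5 leaves 5(625g^5 + 1875g^4 + 2250g^3 + 1375g^2 + 424g + 54).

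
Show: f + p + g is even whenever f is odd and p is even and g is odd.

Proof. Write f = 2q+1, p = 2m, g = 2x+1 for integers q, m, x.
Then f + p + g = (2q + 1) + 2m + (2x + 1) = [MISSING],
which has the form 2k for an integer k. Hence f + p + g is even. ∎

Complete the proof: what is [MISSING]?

2(m + q + x + 1)

(2q + 1) + 2m + (2x + 1) = 2m + 2q + 2x + 2
= 2(m + q + x + 1).
Since m + q + x + 1 is an integer, the sum is of the form 2k for an integer k.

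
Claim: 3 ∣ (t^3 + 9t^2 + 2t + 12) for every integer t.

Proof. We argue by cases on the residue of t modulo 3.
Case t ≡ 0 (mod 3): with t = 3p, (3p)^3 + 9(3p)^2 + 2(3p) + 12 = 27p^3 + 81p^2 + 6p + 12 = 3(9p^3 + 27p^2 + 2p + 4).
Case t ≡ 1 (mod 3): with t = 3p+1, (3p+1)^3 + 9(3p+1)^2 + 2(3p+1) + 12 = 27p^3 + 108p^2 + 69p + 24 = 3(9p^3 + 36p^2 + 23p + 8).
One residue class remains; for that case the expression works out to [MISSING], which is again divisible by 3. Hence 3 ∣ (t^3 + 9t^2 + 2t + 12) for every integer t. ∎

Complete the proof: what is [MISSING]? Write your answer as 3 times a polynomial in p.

3(9p^3 + 45p^2 + 50p + 20)

The residues treated are {0, 1}, so the missing case is t ≡ 2 (mod 3); write t = 3p+2.
Then (3p+2)^3 + 9(3p+2)^2 + 2(3p+2) + 12 = 27p^3 + 135p^2 + 150p + 60 = 3(9p^3 + 45p^2 + 50p + 20).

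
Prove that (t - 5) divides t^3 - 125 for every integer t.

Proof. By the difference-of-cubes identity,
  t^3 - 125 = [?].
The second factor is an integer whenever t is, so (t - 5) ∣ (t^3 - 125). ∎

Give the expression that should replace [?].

Polynomial division of t^3 - 125 by t - 5 leaves remainder 0 and quotient t^2 + 5t + 25.
Hence t^3 - 125 = (t - 5)(t^2 + 5t + 25).

(t - 5)(t^2 + 5t + 25)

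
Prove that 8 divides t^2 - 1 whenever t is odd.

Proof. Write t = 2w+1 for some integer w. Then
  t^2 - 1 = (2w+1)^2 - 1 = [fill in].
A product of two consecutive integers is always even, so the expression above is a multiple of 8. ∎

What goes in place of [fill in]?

(2w+1)^2 - 1 = 4w^2 + 4w + 1 - 1 = 4w^2 + 4w = 4w(w+1).
Since w and w+1 are consecutive, w(w+1) is even, and 4·(even) is a multiple of 8.

4w(w + 1)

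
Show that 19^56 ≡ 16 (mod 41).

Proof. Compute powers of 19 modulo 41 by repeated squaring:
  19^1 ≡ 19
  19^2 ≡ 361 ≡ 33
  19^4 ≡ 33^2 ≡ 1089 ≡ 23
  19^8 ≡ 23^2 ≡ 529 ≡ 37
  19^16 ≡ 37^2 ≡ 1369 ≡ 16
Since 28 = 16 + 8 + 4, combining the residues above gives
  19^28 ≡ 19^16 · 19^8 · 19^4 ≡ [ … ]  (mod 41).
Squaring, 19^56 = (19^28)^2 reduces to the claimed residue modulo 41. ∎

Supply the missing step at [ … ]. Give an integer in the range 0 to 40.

19^16 · 19^8 · 19^4 ≡ 16 · 37 · 23 = 13616.
13616 mod 41 = 4, so 19^28 ≡ 4 (mod 41).

4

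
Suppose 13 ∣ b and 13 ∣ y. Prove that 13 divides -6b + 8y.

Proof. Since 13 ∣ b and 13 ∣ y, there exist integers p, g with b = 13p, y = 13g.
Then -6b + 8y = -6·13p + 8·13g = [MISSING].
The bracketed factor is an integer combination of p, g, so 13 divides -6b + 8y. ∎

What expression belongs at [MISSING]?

13(8g - 6p)

Pull the common 13 out of every term: -6·13p + 8·13g = 13(8g - 6p).
8g - 6p is an integer, which exhibits the divisibility.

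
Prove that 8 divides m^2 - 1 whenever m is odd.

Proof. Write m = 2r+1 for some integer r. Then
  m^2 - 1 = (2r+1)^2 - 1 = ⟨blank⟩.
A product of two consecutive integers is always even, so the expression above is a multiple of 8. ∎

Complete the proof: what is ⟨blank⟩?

(2r+1)^2 - 1 = 4r^2 + 4r + 1 - 1 = 4r^2 + 4r = 4r(r+1).
Since r and r+1 are consecutive, r(r+1) is even, and 4·(even) is a multiple of 8.

4r(r + 1)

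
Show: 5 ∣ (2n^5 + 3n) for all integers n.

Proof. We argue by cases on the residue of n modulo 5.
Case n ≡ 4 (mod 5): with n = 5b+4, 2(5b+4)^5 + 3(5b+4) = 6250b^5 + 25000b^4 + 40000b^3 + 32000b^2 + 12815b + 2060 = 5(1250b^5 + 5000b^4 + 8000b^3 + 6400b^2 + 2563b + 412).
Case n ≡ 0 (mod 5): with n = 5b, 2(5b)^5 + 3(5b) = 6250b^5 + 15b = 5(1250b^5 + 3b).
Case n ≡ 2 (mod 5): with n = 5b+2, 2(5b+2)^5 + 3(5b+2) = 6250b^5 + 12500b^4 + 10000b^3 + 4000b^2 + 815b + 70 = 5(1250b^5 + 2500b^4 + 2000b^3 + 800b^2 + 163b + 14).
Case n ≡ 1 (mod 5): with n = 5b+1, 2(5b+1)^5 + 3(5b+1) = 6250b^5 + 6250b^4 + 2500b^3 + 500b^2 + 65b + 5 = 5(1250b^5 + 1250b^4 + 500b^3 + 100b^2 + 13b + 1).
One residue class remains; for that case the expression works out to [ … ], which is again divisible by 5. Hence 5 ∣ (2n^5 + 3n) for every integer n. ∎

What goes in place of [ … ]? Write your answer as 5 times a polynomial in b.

Only n ≡ 3 (mod 5) is unaccounted for. Put n = 5b+3:
2(5b+3)^5 + 3(5b+3) expands to 6250b^5 + 18750b^4 + 22500b^3 + 13500b^2 + 4065b + 495,
and factoring out 5 leaves 5(1250b^5 + 3750b^4 + 4500b^3 + 2700b^2 + 813b + 99).

5(1250b^5 + 3750b^4 + 4500b^3 + 2700b^2 + 813b + 99)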